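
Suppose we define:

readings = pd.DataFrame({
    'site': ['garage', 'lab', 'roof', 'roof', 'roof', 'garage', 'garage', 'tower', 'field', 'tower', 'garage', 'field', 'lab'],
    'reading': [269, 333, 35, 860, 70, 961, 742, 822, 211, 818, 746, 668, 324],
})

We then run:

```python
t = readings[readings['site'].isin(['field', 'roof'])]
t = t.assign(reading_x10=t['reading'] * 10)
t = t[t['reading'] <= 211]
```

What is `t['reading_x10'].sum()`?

3160

filter rows where site in ['field', 'roof']:
     site  reading
2    roof       35
3    roof      860
4    roof       70
8   field      211
11  field      668
add column reading_x10 = t['reading'] * 10:
     site  reading  reading_x10
2    roof       35          350
3    roof      860         8600
4    roof       70          700
8   field      211         2110
11  field      668         6680
filter rows where reading <= 211:
    site  reading  reading_x10
2   roof       35          350
4   roof       70          700
8  field      211         2110
Taking the sum of column 'reading_x10' gives 3160.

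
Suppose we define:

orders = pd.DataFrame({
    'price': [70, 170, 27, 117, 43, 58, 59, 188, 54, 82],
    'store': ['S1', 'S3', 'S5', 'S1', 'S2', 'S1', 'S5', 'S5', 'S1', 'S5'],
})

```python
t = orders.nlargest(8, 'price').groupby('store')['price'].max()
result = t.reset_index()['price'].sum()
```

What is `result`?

475

take 8 rows with largest price:
   price store
7    188    S5
1    170    S3
3    117    S1
9     82    S5
0     70    S1
6     59    S5
5     58    S1
8     54    S1
group by store, max of price:
store
S1    117
S3    170
S5    188
Name: price, dtype: int64
reset_index():
  store  price
0    S1    117
1    S3    170
2    S5    188
sum of column 'price' → 475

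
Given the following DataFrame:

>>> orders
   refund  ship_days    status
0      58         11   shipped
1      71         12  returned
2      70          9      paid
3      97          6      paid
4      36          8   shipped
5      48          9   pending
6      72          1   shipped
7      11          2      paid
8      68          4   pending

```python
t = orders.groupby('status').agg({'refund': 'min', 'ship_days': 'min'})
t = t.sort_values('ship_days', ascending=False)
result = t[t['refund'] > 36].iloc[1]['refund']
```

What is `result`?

group by status: min(refund), min(ship_days):
          refund  ship_days
status                     
paid          11          2
pending       48          4
returned      71         12
shipped       36          1
sort by ship_days descending:
          refund  ship_days
status                     
returned      71         12
pending       48          4
paid          11          2
shipped       36          1
filter rows where refund > 36:
          refund  ship_days
status                     
returned      71         12
pending       48          4

48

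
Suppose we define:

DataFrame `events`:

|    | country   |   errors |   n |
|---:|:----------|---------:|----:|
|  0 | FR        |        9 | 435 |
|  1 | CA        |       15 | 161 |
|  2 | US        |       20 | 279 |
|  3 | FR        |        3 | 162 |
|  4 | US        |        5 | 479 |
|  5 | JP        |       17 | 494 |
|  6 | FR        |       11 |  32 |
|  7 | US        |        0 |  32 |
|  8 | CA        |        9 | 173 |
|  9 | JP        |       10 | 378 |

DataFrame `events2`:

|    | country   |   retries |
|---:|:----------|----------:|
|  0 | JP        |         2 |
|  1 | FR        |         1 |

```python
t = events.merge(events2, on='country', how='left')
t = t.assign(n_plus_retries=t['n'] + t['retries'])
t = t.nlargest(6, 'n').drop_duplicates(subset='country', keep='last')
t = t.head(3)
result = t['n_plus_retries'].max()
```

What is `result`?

merge on 'country' (how='left') → 10 rows:
  country  errors    n  retries
0      FR       9  435      1.0
1      CA      15  161      NaN
2      US      20  279      NaN
3      FR       3  162      1.0
4      US       5  479      NaN
5      JP      17  494      2.0
6      FR      11   32      1.0
7      US       0   32      NaN
8      CA       9  173      NaN
9      JP      10  378      2.0
add column n_plus_retries = t['n'] + t['retries']:
  country  errors    n  retries  n_plus_retries
0      FR       9  435      1.0           436.0
1      CA      15  161      NaN             NaN
2      US      20  279      NaN             NaN
3      FR       3  162      1.0           163.0
4      US       5  479      NaN             NaN
5      JP      17  494      2.0           496.0
6      FR      11   32      1.0            33.0
7      US       0   32      NaN             NaN
8      CA       9  173      NaN             NaN
9      JP      10  378      2.0           380.0
take 6 rows with largest n:
  country  errors    n  retries  n_plus_retries
5      JP      17  494      2.0           496.0
4      US       5  479      NaN             NaN
0      FR       9  435      1.0           436.0
9      JP      10  378      2.0           380.0
2      US      20  279      NaN             NaN
8      CA       9  173      NaN             NaN
drop duplicate country (keep=last):
  country  errors    n  retries  n_plus_retries
0      FR       9  435      1.0           436.0
9      JP      10  378      2.0           380.0
2      US      20  279      NaN             NaN
8      CA       9  173      NaN             NaN
take first 3 rows:
  country  errors    n  retries  n_plus_retries
0      FR       9  435      1.0           436.0
9      JP      10  378      2.0           380.0
2      US      20  279      NaN             NaN

436.0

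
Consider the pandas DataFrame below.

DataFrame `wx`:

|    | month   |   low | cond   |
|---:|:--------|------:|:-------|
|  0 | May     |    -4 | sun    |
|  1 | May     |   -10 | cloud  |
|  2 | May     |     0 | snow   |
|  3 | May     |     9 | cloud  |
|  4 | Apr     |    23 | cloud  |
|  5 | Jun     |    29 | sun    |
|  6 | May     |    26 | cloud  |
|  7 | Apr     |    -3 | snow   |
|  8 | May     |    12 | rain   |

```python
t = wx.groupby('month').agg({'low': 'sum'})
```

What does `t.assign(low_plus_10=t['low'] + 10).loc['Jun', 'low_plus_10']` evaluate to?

group by month, sum of low:
       low
month     
Apr     20
Jun     29
May     33
add column low_plus_10 = t['low'] + 10:
       low  low_plus_10
month                  
Apr     20           30
Jun     29           39
May     33           43

39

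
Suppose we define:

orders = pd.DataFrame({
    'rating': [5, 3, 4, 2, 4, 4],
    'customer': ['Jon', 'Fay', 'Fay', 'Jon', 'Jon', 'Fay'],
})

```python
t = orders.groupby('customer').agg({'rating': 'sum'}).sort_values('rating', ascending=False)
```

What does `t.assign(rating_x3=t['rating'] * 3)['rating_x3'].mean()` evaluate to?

group by customer, sum of rating:
          rating
customer        
Fay           11
Jon           11
sort by rating descending:
          rating
customer        
Fay           11
Jon           11
add column rating_x3 = t['rating'] * 3:
          rating  rating_x3
customer                   
Fay           11         33
Jon           11         33
Reading off the mean of column 'rating_x3', we get 33.0.

33.0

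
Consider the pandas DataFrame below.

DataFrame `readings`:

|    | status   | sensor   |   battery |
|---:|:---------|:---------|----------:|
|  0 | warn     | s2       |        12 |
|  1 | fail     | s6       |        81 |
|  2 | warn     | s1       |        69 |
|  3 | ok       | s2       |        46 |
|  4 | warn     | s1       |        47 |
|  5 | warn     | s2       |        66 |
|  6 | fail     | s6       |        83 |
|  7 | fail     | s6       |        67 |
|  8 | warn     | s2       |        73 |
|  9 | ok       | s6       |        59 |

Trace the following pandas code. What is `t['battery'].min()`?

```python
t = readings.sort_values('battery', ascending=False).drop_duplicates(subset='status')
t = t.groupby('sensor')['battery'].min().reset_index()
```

sort by battery descending:
  status sensor  battery
6   fail     s6       83
1   fail     s6       81
8   warn     s2       73
2   warn     s1       69
7   fail     s6       67
5   warn     s2       66
9     ok     s6       59
4   warn     s1       47
3     ok     s2       46
0   warn     s2       12
drop duplicate status (keep=first):
  status sensor  battery
6   fail     s6       83
8   warn     s2       73
9     ok     s6       59
group by sensor, min of battery:
sensor
s2    73
s6    59
Name: battery, dtype: int64
reset_index():
  sensor  battery
0     s2       73
1     s6       59
The min of column 'battery' is 59.

59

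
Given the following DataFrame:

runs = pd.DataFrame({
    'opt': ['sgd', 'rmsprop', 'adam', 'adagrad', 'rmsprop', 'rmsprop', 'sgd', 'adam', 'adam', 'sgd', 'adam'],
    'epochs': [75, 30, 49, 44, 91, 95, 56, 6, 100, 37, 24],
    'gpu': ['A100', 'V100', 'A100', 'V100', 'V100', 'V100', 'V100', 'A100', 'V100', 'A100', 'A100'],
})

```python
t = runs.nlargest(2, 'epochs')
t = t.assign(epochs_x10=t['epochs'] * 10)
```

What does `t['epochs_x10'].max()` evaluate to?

1000

take 2 rows with largest epochs:
       opt  epochs   gpu
8     adam     100  V100
5  rmsprop      95  V100
add column epochs_x10 = t['epochs'] * 10:
       opt  epochs   gpu  epochs_x10
8     adam     100  V100        1000
5  rmsprop      95  V100         950
So max() = 1000.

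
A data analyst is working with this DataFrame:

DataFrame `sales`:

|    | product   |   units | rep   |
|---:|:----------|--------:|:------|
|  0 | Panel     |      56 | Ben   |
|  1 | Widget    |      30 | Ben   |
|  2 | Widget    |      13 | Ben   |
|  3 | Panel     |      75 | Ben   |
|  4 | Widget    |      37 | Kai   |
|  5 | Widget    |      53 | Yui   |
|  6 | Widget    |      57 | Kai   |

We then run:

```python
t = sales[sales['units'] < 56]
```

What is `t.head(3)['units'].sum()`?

filter rows where units < 56:
  product  units  rep
1  Widget     30  Ben
2  Widget     13  Ben
4  Widget     37  Kai
5  Widget     53  Yui
take first 3 rows:
  product  units  rep
1  Widget     30  Ben
2  Widget     13  Ben
4  Widget     37  Kai
Then the sum of column 'units': 80

80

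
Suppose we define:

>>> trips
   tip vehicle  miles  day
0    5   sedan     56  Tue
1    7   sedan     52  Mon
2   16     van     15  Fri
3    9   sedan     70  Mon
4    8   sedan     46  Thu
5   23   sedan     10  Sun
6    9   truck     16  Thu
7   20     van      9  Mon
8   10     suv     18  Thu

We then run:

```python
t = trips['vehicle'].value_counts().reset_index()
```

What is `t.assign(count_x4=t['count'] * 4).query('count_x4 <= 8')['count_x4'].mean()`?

5.33333333333

value_counts of vehicle:
vehicle
sedan    5
van      2
truck    1
suv      1
Name: count, dtype: int64
reset_index():
  vehicle  count
0   sedan      5
1     van      2
2   truck      1
3     suv      1
add column count_x4 = t['count'] * 4:
  vehicle  count  count_x4
0   sedan      5        20
1     van      2         8
2   truck      1         4
3     suv      1         4
filter rows where count_x4 <= 8:
  vehicle  count  count_x4
1     van      2         8
2   truck      1         4
3     suv      1         4
Then the mean of column 'count_x4': 5.33333333333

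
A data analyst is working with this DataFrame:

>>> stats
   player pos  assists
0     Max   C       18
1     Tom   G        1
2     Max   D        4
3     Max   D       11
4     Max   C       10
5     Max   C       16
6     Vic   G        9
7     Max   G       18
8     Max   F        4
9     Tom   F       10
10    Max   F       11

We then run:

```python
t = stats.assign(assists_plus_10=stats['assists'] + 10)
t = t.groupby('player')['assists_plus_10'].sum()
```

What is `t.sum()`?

222

add column assists_plus_10 = stats['assists'] + 10:
   player pos  assists  assists_plus_10
0     Max   C       18               28
1     Tom   G        1               11
2     Max   D        4               14
3     Max   D       11               21
4     Max   C       10               20
5     Max   C       16               26
6     Vic   G        9               19
7     Max   G       18               28
8     Max   F        4               14
9     Tom   F       10               20
10    Max   F       11               21
group by player, sum of assists_plus_10:
player
Max    172
Tom     31
Vic     19
Name: assists_plus_10, dtype: int64
Finally, sum of the resulting series = 222.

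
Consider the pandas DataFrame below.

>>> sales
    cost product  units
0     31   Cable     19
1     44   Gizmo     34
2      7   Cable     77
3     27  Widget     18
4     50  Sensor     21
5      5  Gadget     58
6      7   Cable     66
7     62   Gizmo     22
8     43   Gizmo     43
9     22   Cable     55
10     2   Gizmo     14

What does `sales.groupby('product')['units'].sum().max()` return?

217

group by product, sum of units:
product
Cable     217
Gadget     58
Gizmo     113
Sensor     21
Widget     18
Name: units, dtype: int64
Reading off the max of the resulting series, we get 217.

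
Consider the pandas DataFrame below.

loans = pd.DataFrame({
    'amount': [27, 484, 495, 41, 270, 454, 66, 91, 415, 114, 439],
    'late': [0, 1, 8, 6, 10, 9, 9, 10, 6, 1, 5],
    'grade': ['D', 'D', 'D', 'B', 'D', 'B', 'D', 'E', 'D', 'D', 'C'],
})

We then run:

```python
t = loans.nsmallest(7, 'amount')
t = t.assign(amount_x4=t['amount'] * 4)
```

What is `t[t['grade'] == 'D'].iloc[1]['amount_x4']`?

264

take 7 rows with smallest amount:
   amount  late grade
0      27     0     D
3      41     6     B
6      66     9     D
7      91    10     E
9     114     1     D
4     270    10     D
8     415     6     D
add column amount_x4 = t['amount'] * 4:
   amount  late grade  amount_x4
0      27     0     D        108
3      41     6     B        164
6      66     9     D        264
7      91    10     E        364
9     114     1     D        456
4     270    10     D       1080
8     415     6     D       1660
filter rows where grade == 'D':
   amount  late grade  amount_x4
0      27     0     D        108
6      66     9     D        264
9     114     1     D        456
4     270    10     D       1080
8     415     6     D       1660
The value at position 1, column 'amount_x4' is 264.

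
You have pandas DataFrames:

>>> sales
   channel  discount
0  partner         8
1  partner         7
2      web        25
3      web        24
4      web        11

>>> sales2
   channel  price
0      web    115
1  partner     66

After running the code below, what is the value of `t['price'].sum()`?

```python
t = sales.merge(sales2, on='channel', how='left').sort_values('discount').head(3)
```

247

merge on 'channel' (how='left') → 5 rows:
   channel  discount  price
0  partner         8     66
1  partner         7     66
2      web        25    115
3      web        24    115
4      web        11    115
sort by discount:
   channel  discount  price
1  partner         7     66
0  partner         8     66
4      web        11    115
3      web        24    115
2      web        25    115
take first 3 rows:
   channel  discount  price
1  partner         7     66
0  partner         8     66
4      web        11    115
The sum of column 'price' is 247.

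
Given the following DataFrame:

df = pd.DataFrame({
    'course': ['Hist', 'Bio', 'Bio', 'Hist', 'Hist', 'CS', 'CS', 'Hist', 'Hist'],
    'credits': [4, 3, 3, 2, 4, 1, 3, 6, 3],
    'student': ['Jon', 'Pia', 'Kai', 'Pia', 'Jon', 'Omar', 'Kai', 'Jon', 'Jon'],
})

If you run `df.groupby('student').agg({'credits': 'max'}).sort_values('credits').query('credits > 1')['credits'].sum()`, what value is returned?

group by student, max of credits:
         credits
student         
Jon            6
Kai            3
Omar           1
Pia            3
sort by credits:
         credits
student         
Omar           1
Kai            3
Pia            3
Jon            6
filter rows where credits > 1:
         credits
student         
Kai            3
Pia            3
Jon            6
sum of column 'credits' → 12

12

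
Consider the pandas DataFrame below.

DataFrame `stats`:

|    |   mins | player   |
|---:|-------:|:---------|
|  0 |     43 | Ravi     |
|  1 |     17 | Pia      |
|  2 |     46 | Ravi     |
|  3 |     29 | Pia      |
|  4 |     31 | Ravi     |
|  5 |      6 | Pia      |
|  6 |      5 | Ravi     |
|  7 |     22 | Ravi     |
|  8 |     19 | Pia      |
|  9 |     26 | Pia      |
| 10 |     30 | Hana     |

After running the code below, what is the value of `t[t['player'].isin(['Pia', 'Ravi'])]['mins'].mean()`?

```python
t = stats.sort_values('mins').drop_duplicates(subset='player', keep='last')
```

37.5

sort by mins:
    mins player
6      5   Ravi
5      6    Pia
1     17    Pia
8     19    Pia
7     22   Ravi
9     26    Pia
3     29    Pia
10    30   Hana
4     31   Ravi
0     43   Ravi
2     46   Ravi
drop duplicate player (keep=last):
    mins player
3     29    Pia
10    30   Hana
2     46   Ravi
filter rows where player in ['Pia', 'Ravi']:
   mins player
3    29    Pia
2    46   Ravi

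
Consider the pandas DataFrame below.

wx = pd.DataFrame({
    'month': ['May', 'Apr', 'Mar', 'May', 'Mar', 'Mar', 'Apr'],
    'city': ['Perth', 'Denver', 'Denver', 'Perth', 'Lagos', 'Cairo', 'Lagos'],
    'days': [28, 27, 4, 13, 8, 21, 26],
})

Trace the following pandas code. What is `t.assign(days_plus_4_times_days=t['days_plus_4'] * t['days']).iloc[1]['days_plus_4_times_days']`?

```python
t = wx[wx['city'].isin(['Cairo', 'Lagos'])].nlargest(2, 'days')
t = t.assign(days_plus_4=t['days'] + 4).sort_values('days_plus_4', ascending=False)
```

525

filter rows where city in ['Cairo', 'Lagos']:
  month   city  days
4   Mar  Lagos     8
5   Mar  Cairo    21
6   Apr  Lagos    26
take 2 rows with largest days:
  month   city  days
6   Apr  Lagos    26
5   Mar  Cairo    21
add column days_plus_4 = t['days'] + 4:
  month   city  days  days_plus_4
6   Apr  Lagos    26           30
5   Mar  Cairo    21           25
sort by days_plus_4 descending:
  month   city  days  days_plus_4
6   Apr  Lagos    26           30
5   Mar  Cairo    21           25
add column days_plus_4_times_days = t['days_plus_4'] * t['days']:
  month   city  days  days_plus_4  days_plus_4_times_days
6   Apr  Lagos    26           30                     780
5   Mar  Cairo    21           25                     525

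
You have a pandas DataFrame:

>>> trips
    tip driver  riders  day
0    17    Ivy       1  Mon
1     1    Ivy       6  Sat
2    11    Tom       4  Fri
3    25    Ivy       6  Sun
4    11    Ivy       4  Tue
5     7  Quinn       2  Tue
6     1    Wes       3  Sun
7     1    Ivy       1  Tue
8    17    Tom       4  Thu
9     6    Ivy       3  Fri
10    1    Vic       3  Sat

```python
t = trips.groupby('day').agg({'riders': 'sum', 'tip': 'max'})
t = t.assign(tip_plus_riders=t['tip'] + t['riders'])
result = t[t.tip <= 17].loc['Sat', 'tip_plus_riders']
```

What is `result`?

group by day: sum(riders), max(tip):
     riders  tip
day             
Fri       7   11
Mon       1   17
Sat       9    1
Sun       9   25
Thu       4   17
Tue       7   11
add column tip_plus_riders = t['tip'] + t['riders']:
     riders  tip  tip_plus_riders
day                              
Fri       7   11               18
Mon       1   17               18
Sat       9    1               10
Sun       9   25               34
Thu       4   17               21
Tue       7   11               18
filter rows where tip <= 17:
     riders  tip  tip_plus_riders
day                              
Fri       7   11               18
Mon       1   17               18
Sat       9    1               10
Thu       4   17               21
Tue       7   11               18
Hence 10.

10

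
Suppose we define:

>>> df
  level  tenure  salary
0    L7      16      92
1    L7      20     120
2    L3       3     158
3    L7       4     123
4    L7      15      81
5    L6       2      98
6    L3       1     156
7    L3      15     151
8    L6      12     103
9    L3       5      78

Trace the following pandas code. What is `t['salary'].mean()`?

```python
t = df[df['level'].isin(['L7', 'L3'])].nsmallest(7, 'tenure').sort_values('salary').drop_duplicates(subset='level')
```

79.5

filter rows where level in ['L7', 'L3']:
  level  tenure  salary
0    L7      16      92
1    L7      20     120
2    L3       3     158
3    L7       4     123
4    L7      15      81
6    L3       1     156
7    L3      15     151
9    L3       5      78
take 7 rows with smallest tenure:
  level  tenure  salary
6    L3       1     156
2    L3       3     158
3    L7       4     123
9    L3       5      78
4    L7      15      81
7    L3      15     151
0    L7      16      92
sort by salary:
  level  tenure  salary
9    L3       5      78
4    L7      15      81
0    L7      16      92
3    L7       4     123
7    L3      15     151
6    L3       1     156
2    L3       3     158
drop duplicate level (keep=first):
  level  tenure  salary
9    L3       5      78
4    L7      15      81
mean of column 'salary' → 79.5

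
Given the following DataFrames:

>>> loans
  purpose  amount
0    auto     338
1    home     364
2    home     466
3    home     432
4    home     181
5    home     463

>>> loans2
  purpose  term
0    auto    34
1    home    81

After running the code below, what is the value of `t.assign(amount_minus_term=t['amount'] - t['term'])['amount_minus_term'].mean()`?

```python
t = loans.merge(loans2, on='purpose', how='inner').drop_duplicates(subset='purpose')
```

merge on 'purpose' (how='inner') → 6 rows:
  purpose  amount  term
0    auto     338    34
1    home     364    81
2    home     466    81
3    home     432    81
4    home     181    81
5    home     463    81
drop duplicate purpose (keep=first):
  purpose  amount  term
0    auto     338    34
1    home     364    81
add column amount_minus_term = t['amount'] - t['term']:
  purpose  amount  term  amount_minus_term
0    auto     338    34                304
1    home     364    81                283

293.5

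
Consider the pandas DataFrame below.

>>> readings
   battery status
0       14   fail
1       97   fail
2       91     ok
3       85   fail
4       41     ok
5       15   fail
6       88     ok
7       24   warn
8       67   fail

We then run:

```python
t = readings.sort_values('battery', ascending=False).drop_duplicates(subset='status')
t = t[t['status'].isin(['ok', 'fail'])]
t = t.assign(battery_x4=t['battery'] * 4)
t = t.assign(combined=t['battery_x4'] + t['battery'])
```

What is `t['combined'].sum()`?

sort by battery descending:
   battery status
1       97   fail
2       91     ok
6       88     ok
3       85   fail
8       67   fail
4       41     ok
7       24   warn
5       15   fail
0       14   fail
drop duplicate status (keep=first):
   battery status
1       97   fail
2       91     ok
7       24   warn
filter rows where status in ['ok', 'fail']:
   battery status
1       97   fail
2       91     ok
add column battery_x4 = t['battery'] * 4:
   battery status  battery_x4
1       97   fail         388
2       91     ok         364
add column combined = t['battery_x4'] + t['battery']:
   battery status  battery_x4  combined
1       97   fail         388       485
2       91     ok         364       455
Reading off the sum of column 'combined', we get 940.

940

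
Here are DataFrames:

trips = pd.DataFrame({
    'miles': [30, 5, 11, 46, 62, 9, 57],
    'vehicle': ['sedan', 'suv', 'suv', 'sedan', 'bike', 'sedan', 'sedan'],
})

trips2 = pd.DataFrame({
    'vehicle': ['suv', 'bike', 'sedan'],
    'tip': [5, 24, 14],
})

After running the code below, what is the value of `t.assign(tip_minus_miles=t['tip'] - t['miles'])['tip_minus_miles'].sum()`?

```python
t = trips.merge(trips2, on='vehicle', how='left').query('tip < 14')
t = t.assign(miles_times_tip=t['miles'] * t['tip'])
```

-6

merge on 'vehicle' (how='left') → 7 rows:
   miles vehicle  tip
0     30   sedan   14
1      5     suv    5
2     11     suv    5
3     46   sedan   14
4     62    bike   24
5      9   sedan   14
6     57   sedan   14
filter rows where tip < 14:
   miles vehicle  tip
1      5     suv    5
2     11     suv    5
add column miles_times_tip = t['miles'] * t['tip']:
   miles vehicle  tip  miles_times_tip
1      5     suv    5               25
2     11     suv    5               55
add column tip_minus_miles = t['tip'] - t['miles']:
   miles vehicle  tip  miles_times_tip  tip_minus_miles
1      5     suv    5               25                0
2     11     suv    5               55               -6
Taking the sum of column 'tip_minus_miles' gives -6.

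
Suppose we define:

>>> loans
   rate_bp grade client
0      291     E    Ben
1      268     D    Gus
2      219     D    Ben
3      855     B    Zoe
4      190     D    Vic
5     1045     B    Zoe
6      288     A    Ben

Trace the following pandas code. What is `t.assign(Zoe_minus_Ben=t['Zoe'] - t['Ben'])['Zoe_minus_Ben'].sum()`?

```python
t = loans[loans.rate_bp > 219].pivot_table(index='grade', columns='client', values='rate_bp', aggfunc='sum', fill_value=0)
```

filter rows where rate_bp > 219:
   rate_bp grade client
0      291     E    Ben
1      268     D    Gus
3      855     B    Zoe
5     1045     B    Zoe
6      288     A    Ben
pivot: rows=grade, cols=client, sum(rate_bp):
client  Ben  Gus   Zoe
grade                 
A       288    0     0
B         0    0  1900
D         0  268     0
E       291    0     0
add column Zoe_minus_Ben = t['Zoe'] - t['Ben']:
client  Ben  Gus   Zoe  Zoe_minus_Ben
grade                                
A       288    0     0           -288
B         0    0  1900           1900
D         0  268     0              0
E       291    0     0           -291
Taking the sum of column 'Zoe_minus_Ben' gives 1321.

1321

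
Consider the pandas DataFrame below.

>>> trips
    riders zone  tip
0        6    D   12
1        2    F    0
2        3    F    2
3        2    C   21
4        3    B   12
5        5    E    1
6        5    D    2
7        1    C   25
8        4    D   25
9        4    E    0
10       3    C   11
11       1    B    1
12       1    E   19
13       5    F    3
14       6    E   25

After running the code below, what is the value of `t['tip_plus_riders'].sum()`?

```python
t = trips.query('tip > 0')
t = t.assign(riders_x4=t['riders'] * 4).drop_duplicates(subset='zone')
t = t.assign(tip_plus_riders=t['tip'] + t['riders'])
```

67

filter rows where tip > 0:
    riders zone  tip
0        6    D   12
2        3    F    2
3        2    C   21
4        3    B   12
5        5    E    1
6        5    D    2
7        1    C   25
8        4    D   25
10       3    C   11
11       1    B    1
12       1    E   19
13       5    F    3
14       6    E   25
add column riders_x4 = t['riders'] * 4:
    riders zone  tip  riders_x4
0        6    D   12         24
2        3    F    2         12
3        2    C   21          8
4        3    B   12         12
5        5    E    1         20
6        5    D    2         20
7        1    C   25          4
8        4    D   25         16
10       3    C   11         12
11       1    B    1          4
12       1    E   19          4
13       5    F    3         20
14       6    E   25         24
drop duplicate zone (keep=first):
   riders zone  tip  riders_x4
0       6    D   12         24
2       3    F    2         12
3       2    C   21          8
4       3    B   12         12
5       5    E    1         20
add column tip_plus_riders = t['tip'] + t['riders']:
   riders zone  tip  riders_x4  tip_plus_riders
0       6    D   12         24               18
2       3    F    2         12                5
3       2    C   21          8               23
4       3    B   12         12               15
5       5    E    1         20                6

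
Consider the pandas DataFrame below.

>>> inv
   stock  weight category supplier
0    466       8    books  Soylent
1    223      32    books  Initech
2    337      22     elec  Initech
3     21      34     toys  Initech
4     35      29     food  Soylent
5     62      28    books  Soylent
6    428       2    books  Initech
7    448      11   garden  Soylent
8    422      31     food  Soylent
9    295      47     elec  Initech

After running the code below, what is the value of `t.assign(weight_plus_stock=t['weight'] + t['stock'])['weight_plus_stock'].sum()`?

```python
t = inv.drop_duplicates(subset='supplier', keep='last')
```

drop duplicate supplier (keep=last):
   stock  weight category supplier
8    422      31     food  Soylent
9    295      47     elec  Initech
add column weight_plus_stock = t['weight'] + t['stock']:
   stock  weight category supplier  weight_plus_stock
8    422      31     food  Soylent                453
9    295      47     elec  Initech                342
Hence 795.

795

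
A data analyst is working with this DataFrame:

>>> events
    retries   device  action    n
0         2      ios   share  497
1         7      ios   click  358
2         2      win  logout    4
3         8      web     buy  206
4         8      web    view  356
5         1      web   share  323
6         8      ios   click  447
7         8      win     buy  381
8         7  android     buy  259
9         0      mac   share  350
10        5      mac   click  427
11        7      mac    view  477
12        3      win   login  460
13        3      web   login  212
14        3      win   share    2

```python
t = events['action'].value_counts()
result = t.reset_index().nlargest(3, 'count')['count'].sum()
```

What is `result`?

10

value_counts of action:
action
share     4
click     3
buy       3
view      2
login     2
logout    1
Name: count, dtype: int64
reset_index():
   action  count
0   share      4
1   click      3
2     buy      3
3    view      2
4   login      2
5  logout      1
take 3 rows with largest count:
  action  count
0  share      4
1  click      3
2    buy      3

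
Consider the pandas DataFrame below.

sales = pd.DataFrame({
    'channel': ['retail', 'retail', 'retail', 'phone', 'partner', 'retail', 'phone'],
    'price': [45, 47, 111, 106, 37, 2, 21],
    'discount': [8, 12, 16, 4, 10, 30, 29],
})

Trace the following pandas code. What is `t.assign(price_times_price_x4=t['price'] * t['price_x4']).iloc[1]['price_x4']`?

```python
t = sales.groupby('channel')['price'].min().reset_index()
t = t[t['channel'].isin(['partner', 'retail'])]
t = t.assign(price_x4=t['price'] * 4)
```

group by channel, min of price:
channel
partner    37
phone      21
retail      2
Name: price, dtype: int64
reset_index():
   channel  price
0  partner     37
1    phone     21
2   retail      2
filter rows where channel in ['partner', 'retail']:
   channel  price
0  partner     37
2   retail      2
add column price_x4 = t['price'] * 4:
   channel  price  price_x4
0  partner     37       148
2   retail      2         8
add column price_times_price_x4 = t['price'] * t['price_x4']:
   channel  price  price_x4  price_times_price_x4
0  partner     37       148                  5476
2   retail      2         8                    16

8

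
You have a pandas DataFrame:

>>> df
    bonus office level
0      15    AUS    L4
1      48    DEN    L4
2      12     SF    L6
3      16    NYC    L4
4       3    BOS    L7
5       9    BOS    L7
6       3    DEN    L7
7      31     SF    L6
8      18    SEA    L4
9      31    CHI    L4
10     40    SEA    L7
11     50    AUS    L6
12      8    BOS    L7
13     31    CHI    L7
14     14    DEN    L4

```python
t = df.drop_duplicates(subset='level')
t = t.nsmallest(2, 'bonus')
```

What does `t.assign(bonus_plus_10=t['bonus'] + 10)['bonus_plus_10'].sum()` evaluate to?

35

drop duplicate level (keep=first):
   bonus office level
0     15    AUS    L4
2     12     SF    L6
4      3    BOS    L7
take 2 rows with smallest bonus:
   bonus office level
4      3    BOS    L7
2     12     SF    L6
add column bonus_plus_10 = t['bonus'] + 10:
   bonus office level  bonus_plus_10
4      3    BOS    L7             13
2     12     SF    L6             22
Reading off the sum of column 'bonus_plus_10', we get 35.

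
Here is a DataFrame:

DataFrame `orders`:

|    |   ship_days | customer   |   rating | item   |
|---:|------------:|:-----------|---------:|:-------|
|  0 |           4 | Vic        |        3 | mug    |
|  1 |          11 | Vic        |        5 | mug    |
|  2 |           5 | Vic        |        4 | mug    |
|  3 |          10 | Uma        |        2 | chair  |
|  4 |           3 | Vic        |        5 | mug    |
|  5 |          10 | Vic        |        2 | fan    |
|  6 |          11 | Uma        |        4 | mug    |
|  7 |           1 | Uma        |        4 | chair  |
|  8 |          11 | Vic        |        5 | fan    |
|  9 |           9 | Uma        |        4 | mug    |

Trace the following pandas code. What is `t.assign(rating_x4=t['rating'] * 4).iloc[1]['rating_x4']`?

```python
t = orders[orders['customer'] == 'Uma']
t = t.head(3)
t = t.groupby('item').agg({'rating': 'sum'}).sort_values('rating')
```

24

filter rows where customer == 'Uma':
   ship_days customer  rating   item
3         10      Uma       2  chair
6         11      Uma       4    mug
7          1      Uma       4  chair
9          9      Uma       4    mug
take first 3 rows:
   ship_days customer  rating   item
3         10      Uma       2  chair
6         11      Uma       4    mug
7          1      Uma       4  chair
group by item, sum of rating:
       rating
item         
chair       6
mug         4
sort by rating:
       rating
item         
mug         4
chair       6
add column rating_x4 = t['rating'] * 4:
       rating  rating_x4
item                    
mug         4         16
chair       6         24
Then the value at position 1, column 'rating_x4': 24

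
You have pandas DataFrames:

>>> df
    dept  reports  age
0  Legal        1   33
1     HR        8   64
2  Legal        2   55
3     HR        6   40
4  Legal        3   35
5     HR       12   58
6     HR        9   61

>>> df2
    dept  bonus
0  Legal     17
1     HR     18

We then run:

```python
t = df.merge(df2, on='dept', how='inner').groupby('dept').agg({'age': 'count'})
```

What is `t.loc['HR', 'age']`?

4

merge on 'dept' (how='inner') → 7 rows:
    dept  reports  age  bonus
0  Legal        1   33     17
1     HR        8   64     18
2  Legal        2   55     17
3     HR        6   40     18
4  Legal        3   35     17
5     HR       12   58     18
6     HR        9   61     18
group by dept, count of age:
       age
dept      
HR       4
Legal    3
Reading off the value at row 'HR', column 'age', we get 4.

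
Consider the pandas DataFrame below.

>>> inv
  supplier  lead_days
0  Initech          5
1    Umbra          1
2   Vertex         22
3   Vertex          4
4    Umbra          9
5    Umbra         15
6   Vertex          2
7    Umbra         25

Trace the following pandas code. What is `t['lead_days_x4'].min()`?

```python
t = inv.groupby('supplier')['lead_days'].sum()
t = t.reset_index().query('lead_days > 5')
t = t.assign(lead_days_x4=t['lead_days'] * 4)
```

group by supplier, sum of lead_days:
supplier
Initech     5
Umbra      50
Vertex     28
Name: lead_days, dtype: int64
reset_index():
  supplier  lead_days
0  Initech          5
1    Umbra         50
2   Vertex         28
filter rows where lead_days > 5:
  supplier  lead_days
1    Umbra         50
2   Vertex         28
add column lead_days_x4 = t['lead_days'] * 4:
  supplier  lead_days  lead_days_x4
1    Umbra         50           200
2   Vertex         28           112
Reading off the min of column 'lead_days_x4', we get 112.

112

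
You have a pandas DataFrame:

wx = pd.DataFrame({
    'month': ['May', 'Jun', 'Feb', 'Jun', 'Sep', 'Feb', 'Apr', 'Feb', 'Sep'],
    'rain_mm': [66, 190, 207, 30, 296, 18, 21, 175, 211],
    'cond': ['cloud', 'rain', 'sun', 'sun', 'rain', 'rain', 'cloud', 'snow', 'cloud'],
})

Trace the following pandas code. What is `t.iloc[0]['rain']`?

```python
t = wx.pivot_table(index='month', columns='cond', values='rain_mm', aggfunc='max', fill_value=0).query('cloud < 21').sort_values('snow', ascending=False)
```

18

pivot: rows=month, cols=cond, max(rain_mm):
cond   cloud  rain  snow  sun
month                        
Apr       21     0     0    0
Feb        0    18   175  207
Jun        0   190     0   30
May       66     0     0    0
Sep      211   296     0    0
filter rows where cloud < 21:
cond   cloud  rain  snow  sun
month                        
Feb        0    18   175  207
Jun        0   190     0   30
sort by snow descending:
cond   cloud  rain  snow  sun
month                        
Feb        0    18   175  207
Jun        0   190     0   30
Taking the value at position 0, column 'rain' gives 18.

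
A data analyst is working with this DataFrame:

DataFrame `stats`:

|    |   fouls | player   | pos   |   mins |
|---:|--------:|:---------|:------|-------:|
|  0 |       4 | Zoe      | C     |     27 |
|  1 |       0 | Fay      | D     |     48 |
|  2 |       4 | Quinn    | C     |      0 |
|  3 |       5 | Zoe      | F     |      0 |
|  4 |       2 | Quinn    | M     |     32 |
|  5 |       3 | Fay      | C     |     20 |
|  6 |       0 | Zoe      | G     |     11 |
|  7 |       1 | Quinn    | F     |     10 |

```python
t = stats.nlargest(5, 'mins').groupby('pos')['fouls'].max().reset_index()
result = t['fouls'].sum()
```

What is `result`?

6

take 5 rows with largest mins:
   fouls player pos  mins
1      0    Fay   D    48
4      2  Quinn   M    32
0      4    Zoe   C    27
5      3    Fay   C    20
6      0    Zoe   G    11
group by pos, max of fouls:
pos
C    4
D    0
G    0
M    2
Name: fouls, dtype: int64
reset_index():
  pos  fouls
0   C      4
1   D      0
2   G      0
3   M      2
sum of column 'fouls' → 6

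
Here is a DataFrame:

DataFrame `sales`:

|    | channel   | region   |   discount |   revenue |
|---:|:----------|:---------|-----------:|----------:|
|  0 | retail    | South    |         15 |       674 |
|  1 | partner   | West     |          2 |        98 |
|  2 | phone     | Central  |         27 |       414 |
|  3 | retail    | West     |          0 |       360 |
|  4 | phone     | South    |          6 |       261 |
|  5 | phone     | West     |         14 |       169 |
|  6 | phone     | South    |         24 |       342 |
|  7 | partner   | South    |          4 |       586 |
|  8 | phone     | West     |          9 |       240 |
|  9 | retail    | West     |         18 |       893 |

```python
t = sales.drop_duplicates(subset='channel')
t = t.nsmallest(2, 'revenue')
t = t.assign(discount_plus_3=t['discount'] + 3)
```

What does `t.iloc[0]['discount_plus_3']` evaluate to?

drop duplicate channel (keep=first):
   channel   region  discount  revenue
0   retail    South        15      674
1  partner     West         2       98
2    phone  Central        27      414
take 2 rows with smallest revenue:
   channel   region  discount  revenue
1  partner     West         2       98
2    phone  Central        27      414
add column discount_plus_3 = t['discount'] + 3:
   channel   region  discount  revenue  discount_plus_3
1  partner     West         2       98                5
2    phone  Central        27      414               30

5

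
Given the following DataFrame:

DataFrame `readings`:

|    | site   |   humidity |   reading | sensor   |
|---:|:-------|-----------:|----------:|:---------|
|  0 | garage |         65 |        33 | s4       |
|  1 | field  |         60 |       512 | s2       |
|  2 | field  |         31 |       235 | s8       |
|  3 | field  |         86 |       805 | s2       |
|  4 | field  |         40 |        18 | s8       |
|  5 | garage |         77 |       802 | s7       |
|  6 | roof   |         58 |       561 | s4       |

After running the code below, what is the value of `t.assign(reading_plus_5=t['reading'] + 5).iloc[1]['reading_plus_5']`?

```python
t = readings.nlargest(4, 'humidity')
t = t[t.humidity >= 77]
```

take 4 rows with largest humidity:
     site  humidity  reading sensor
3   field        86      805     s2
5  garage        77      802     s7
0  garage        65       33     s4
1   field        60      512     s2
filter rows where humidity >= 77:
     site  humidity  reading sensor
3   field        86      805     s2
5  garage        77      802     s7
add column reading_plus_5 = t['reading'] + 5:
     site  humidity  reading sensor  reading_plus_5
3   field        86      805     s2             810
5  garage        77      802     s7             807
The value at position 1, column 'reading_plus_5' is 807.

807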